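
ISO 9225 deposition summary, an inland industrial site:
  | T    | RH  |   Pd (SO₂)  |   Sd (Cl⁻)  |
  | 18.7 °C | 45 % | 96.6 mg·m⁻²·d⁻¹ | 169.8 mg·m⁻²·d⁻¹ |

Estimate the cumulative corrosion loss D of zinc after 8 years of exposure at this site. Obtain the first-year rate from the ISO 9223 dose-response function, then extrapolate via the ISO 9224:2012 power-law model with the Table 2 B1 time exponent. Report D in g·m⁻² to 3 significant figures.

D(8) = 105 g·m⁻²

zinc: temperature factor f = -0.071·(8.7) = -0.6177
  SO₂ term: 0.0129·96.6^0.44·exp(0.046·45-0.6177) = 0.4118
  Sd branch = 0.0175·Sd^0.57·e^(0.008·RH+0.085·T) = 2.295 μm/a
  sum: 0.4118 + 2.295 → r_corr = 2.707 μm/a
Power-law: D(8) = r_corr · 8^0.813
  D(8) = 2.707 × 8^0.813 = 2.707 × 5.423 = 14.68 μm
  Mass loss = 14.68 μm × 7.14 g/cm³ = 104.8 g·m⁻²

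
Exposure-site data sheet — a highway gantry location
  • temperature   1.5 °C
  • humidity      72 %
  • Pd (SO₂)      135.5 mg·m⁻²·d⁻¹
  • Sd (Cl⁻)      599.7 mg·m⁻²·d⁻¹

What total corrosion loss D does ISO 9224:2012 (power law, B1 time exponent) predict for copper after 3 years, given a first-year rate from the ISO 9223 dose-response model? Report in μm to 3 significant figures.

copper: T≤10 °C ⇒ hinge +0.126·(1.5−10) = -1.0710
  sulphur-dioxide contribution → 0.4553 μm/a
  chloride contribution → 0.8287 μm/a
  total first-year rate 1.284 μm/a
ISO 9224: D(t) = r_corr · t^b with b = 0.667 (copper, B1)
  D(3) = 1.284 × 3^0.667 = 1.284 × 2.081 = 2.672 μm

D(3) = 2.67 μm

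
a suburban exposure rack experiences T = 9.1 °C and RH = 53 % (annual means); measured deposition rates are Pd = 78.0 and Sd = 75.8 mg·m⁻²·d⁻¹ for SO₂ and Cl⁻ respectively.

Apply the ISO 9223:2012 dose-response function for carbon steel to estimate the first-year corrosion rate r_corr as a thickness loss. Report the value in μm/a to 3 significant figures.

r_corr = 55.4 μm/a

carbon steel: temperature factor f = +0.150·(-0.9) = -0.1350
  Pd branch = 1.77·Pd^0.52·e^(0.02·RH+f) = 43.01 μm/a
  Cl⁻ term: 0.102·75.8^0.62·exp(0.033·53+0.04·9.1) = 12.35
  sum: 43.01 + 12.35 → r_corr = 55.36 μm/a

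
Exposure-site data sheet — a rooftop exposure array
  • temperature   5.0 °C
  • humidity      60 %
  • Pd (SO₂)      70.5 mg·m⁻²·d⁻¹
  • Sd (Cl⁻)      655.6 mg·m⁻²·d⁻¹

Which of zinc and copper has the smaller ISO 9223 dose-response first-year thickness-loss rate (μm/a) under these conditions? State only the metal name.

zinc: f(T) = +0.038·(T−10) [T≤10 °C] = -0.1900
  Pd branch = 0.0129·Pd^0.44·e^(0.046·RH+f) = 1.096 μm/a
  Cl⁻ term: 0.0175·655.6^0.57·exp(0.008·60+0.085·5.0) = 1.744
  sum: 1.096 + 1.744 → r_corr = 2.84 μm/a
copper: temperature factor f = +0.126·(-5.0) = -0.6300
  SO₂ term: 0.0053·70.5^0.26·exp(0.059·60-0.6300) = 0.2942
  Sd branch = 0.01025·Sd^0.27·e^(0.036·RH+0.049·T) = 0.6542 μm/a
  sum: 0.2942 + 0.6542 → r_corr = 0.9483 μm/a
Ordering by μm/a: zinc (2.84) > copper (0.948)

copper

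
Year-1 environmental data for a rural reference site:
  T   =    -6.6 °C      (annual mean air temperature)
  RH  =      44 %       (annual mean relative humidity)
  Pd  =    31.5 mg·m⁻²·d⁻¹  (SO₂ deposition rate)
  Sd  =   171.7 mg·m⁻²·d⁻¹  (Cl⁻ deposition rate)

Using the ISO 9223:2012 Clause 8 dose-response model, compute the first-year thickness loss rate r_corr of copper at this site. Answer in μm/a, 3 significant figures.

r_corr = 0.167 μm/a

copper: f(T) = +0.126·(T−10) [T≤10 °C] = -2.0916
  Pd branch = 0.0053·Pd^0.26·e^(0.059·RH+f) = 0.02152 μm/a
  Sd branch = 0.01025·Sd^0.27·e^(0.036·RH+0.049·T) = 0.1451 μm/a
  sum: 0.02152 + 0.1451 → r_corr = 0.1666 μm/a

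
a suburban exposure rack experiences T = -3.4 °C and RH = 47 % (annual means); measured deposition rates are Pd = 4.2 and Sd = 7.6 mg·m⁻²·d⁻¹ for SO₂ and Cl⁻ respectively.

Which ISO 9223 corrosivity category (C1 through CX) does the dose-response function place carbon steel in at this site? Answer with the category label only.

C2

carbon steel: temperature factor f = +0.150·(-13.4) = -2.0100
  SO₂ term: 1.77·4.2^0.52·exp(0.02·47-2.0100) = 1.28
  Cl⁻ term: 0.102·7.6^0.62·exp(0.033·47+0.04·-3.4) = 1.476
  sum: 1.28 + 1.476 → r_corr = 2.757 μm/a
2.76 μm/a falls in (1.3, 25] for carbon steel → category C2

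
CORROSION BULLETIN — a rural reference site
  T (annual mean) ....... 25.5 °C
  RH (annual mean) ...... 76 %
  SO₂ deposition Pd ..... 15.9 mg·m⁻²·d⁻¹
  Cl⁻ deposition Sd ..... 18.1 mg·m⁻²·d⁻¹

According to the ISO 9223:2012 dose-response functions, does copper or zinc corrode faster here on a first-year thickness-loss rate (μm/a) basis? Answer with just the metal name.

zinc

copper: f(T) = -0.080·(T−10) [T>10 °C] = -1.2400
  SO₂ term: 0.0053·15.9^0.26·exp(0.059·76-1.2400) = 0.2789
  Cl⁻ term: 0.01025·18.1^0.27·exp(0.036·76+0.049·25.5) = 1.206
  r_corr = 0.2789 + 1.206 = 1.484 μm/a
zinc: T>10 °C ⇒ hinge -0.071·(25.5−10) = -1.1005
  Pd branch = 0.0129·Pd^0.44·e^(0.046·RH+f) = 0.4781 μm/a
  Cl⁻ term: 0.0175·18.1^0.57·exp(0.008·76+0.085·25.5) = 1.463
  r_corr = 0.4781 + 1.463 = 1.941 μm/a
Ordering by μm/a: zinc (1.94) > copper (1.48)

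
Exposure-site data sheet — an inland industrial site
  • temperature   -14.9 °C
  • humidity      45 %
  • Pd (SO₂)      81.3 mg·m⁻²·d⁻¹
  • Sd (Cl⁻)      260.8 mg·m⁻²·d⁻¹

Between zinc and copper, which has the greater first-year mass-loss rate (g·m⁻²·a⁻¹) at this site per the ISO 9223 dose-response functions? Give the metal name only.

zinc

zinc: T≤10 °C ⇒ hinge +0.038·(-14.9−10) = -0.9462
  Pd branch = 0.0129·Pd^0.44·e^(0.046·RH+f) = 0.2748 μm/a
  Sd branch = 0.0175·Sd^0.57·e^(0.008·RH+0.085·T) = 0.1685 μm/a
  sum: 0.2748 + 0.1685 → r_corr = 0.4434 μm/a
  mass loss = 0.4434 μm/a × 7.14 g/cm³ = 3.166 g·m⁻²·a⁻¹
copper: T≤10 °C ⇒ hinge +0.126·(-14.9−10) = -3.1374
  SO₂ term: 0.0053·81.3^0.26·exp(0.059·45-3.1374) = 0.01027
  Cl⁻ term: 0.01025·260.8^0.27·exp(0.036·45+0.049·-14.9) = 0.1121
  sum: 0.01027 + 0.1121 → r_corr = 0.1224 μm/a
  mass loss = 0.1224 μm/a × 8.96 g/cm³ = 1.096 g·m⁻²·a⁻¹
Ordering by g·m⁻²·a⁻¹: zinc (3.17) > copper (1.1)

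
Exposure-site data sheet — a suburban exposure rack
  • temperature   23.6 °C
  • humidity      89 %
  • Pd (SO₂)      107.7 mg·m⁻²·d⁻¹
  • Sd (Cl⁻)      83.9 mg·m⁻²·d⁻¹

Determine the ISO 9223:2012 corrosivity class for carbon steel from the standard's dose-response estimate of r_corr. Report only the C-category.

C5

carbon steel: temperature factor f = -0.054·(13.6) = -0.7344
  Pd branch = 1.77·Pd^0.52·e^(0.02·RH+f) = 57.39 μm/a
  Cl⁻ term: 0.102·83.9^0.62·exp(0.033·89+0.04·23.6) = 77.06
  sum: 57.39 + 77.06 → r_corr = 134.4 μm/a
Category bounds: 80…200 μm/a bracket r_corr ⇒ C5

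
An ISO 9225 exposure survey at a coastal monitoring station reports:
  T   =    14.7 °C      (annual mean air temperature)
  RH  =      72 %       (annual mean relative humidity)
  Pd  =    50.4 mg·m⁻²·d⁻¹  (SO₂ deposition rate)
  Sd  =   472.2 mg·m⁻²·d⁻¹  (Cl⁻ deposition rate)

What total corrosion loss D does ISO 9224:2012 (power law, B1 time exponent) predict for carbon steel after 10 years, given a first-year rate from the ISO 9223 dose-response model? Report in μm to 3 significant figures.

carbon steel: temperature factor f = -0.054·(4.7) = -0.2538
  sulphur-dioxide contribution → 44.5 μm/a
  chloride contribution → 89.91 μm/a
  total first-year rate 134.4 μm/a
Power-law: D(10) = r_corr · 10^0.523
  D(10) = 134.4 × 10^0.523 = 134.4 × 3.334 = 448.2 μm

D(10) = 448 μm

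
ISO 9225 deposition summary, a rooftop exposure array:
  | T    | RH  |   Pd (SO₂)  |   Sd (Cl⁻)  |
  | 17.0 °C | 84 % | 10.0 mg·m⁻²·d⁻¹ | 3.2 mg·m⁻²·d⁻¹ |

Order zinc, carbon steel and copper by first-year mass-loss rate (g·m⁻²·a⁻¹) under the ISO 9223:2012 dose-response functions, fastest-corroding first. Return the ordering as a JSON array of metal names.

zinc: f(T) = -0.071·(T−10) [T>10 °C] = -0.4970
  SO₂ term: 0.0129·10.0^0.44·exp(0.046·84-0.4970) = 1.03
  Cl⁻ term: 0.0175·3.2^0.57·exp(0.008·84+0.085·17.0) = 0.2821
  r_corr = 1.03 + 0.2821 = 1.312 μm/a
  mass loss = 1.312 μm/a × 7.14 g/cm³ = 9.369 g·m⁻²·a⁻¹
carbon steel: f(T) = -0.054·(T−10) [T>10 °C] = -0.3780
  Pd branch = 1.77·Pd^0.52·e^(0.02·RH+f) = 21.55 μm/a
  Sd branch = 0.102·Sd^0.62·e^(0.033·RH+0.04·T) = 6.622 μm/a
  sum: 21.55 + 6.622 → r_corr = 28.17 μm/a
  mass loss = 28.17 μm/a × 7.85 g/cm³ = 221.1 g·m⁻²·a⁻¹
copper: temperature factor f = -0.080·(7.0) = -0.5600
  Pd branch = 0.0053·Pd^0.26·e^(0.059·RH+f) = 0.7824 μm/a
  Cl⁻ term: 0.01025·3.2^0.27·exp(0.036·84+0.049·17.0) = 0.664
  sum: 0.7824 + 0.664 → r_corr = 1.446 μm/a
  mass loss = 1.446 μm/a × 8.96 g/cm³ = 12.96 g·m⁻²·a⁻¹
Ordering by g·m⁻²·a⁻¹: carbon steel (221) > copper (13) > zinc (9.37)

["carbon steel", "copper", "zinc"]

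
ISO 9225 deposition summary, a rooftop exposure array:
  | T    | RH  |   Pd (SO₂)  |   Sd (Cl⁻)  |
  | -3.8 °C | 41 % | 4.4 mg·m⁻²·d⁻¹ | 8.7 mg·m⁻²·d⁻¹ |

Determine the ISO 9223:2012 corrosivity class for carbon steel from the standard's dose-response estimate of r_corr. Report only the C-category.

C2

carbon steel: f(T) = +0.150·(T−10) [T≤10 °C] = -2.0700
  sulphur-dioxide contribution → 1.096 μm/a
  chloride contribution → 1.296 μm/a
  total first-year rate 2.392 μm/a
Category bounds: 1.3…25 μm/a bracket r_corr ⇒ C2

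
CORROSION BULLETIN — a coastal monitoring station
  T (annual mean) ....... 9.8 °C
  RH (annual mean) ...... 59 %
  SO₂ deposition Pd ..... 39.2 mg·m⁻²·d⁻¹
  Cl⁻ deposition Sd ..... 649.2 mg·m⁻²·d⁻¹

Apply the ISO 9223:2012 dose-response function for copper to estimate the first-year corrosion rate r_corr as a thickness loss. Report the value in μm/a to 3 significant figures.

copper: temperature factor f = +0.126·(-0.2) = -0.0252
  Pd branch = 0.0053·Pd^0.26·e^(0.059·RH+f) = 0.4359 μm/a
  Sd branch = 0.01025·Sd^0.27·e^(0.036·RH+0.049·T) = 0.7963 μm/a
  r_corr = 0.4359 + 0.7963 = 1.232 μm/a

r_corr = 1.23 μm/a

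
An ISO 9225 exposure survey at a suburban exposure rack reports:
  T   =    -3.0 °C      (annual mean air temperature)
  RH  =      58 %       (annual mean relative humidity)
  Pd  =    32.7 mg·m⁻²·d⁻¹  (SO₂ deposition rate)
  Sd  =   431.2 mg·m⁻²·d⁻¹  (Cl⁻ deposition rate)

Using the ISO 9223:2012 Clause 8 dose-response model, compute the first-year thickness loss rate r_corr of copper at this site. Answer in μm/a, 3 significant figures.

r_corr = 0.445 μm/a

copper: f(T) = +0.126·(T−10) [T≤10 °C] = -1.6380
  sulphur-dioxide contribution → 0.07813 μm/a
  chloride contribution → 0.3673 μm/a
  total first-year rate 0.4455 μm/a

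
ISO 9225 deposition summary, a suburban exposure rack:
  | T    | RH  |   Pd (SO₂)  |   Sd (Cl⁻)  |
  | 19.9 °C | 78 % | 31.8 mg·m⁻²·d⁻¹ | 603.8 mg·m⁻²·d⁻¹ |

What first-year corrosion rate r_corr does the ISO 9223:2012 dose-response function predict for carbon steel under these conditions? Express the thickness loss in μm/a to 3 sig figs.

r_corr = 187 μm/a

carbon steel: T>10 °C ⇒ hinge -0.054·(19.9−10) = -0.5346
  SO₂ term: 1.77·31.8^0.52·exp(0.02·78-0.5346) = 29.82
  Sd branch = 0.102·Sd^0.62·e^(0.033·RH+0.04·T) = 157.2 μm/a
  sum: 29.82 + 157.2 → r_corr = 187 μm/a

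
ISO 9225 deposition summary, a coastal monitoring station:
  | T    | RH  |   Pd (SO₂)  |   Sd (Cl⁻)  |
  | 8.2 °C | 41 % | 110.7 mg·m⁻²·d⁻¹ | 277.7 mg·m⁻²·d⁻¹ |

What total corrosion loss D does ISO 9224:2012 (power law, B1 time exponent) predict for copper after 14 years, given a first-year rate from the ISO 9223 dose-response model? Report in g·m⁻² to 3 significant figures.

D(14) = 24.4 g·m⁻²

copper: T≤10 °C ⇒ hinge +0.126·(8.2−10) = -0.2268
  sulphur-dioxide contribution → 0.1614 μm/a
  chloride contribution → 0.3062 μm/a
  total first-year rate 0.4676 μm/a
Long-term exponent b (ISO 9224 Table 2, B1) = 0.667
  D(14) = 0.4676 × 14^0.667 = 0.4676 × 5.814 = 2.718 μm
  Mass loss = 2.718 μm × 8.96 g/cm³ = 24.36 g·m⁻²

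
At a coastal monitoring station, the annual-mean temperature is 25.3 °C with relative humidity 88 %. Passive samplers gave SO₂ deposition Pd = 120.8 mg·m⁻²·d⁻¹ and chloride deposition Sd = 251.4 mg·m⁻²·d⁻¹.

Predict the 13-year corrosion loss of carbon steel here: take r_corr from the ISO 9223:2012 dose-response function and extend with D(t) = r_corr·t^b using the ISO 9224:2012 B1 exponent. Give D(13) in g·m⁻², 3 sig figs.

carbon steel: temperature factor f = -0.054·(15.3) = -0.8262
  Pd branch = 1.77·Pd^0.52·e^(0.02·RH+f) = 54.47 μm/a
  Sd branch = 0.102·Sd^0.62·e^(0.033·RH+0.04·T) = 157.6 μm/a
  r_corr = 54.47 + 157.6 = 212.1 μm/a
ISO 9224: D(t) = r_corr · t^b with b = 0.523 (carbon steel, B1)
  D(13) = 212.1 × 13^0.523 = 212.1 × 3.825 = 811.1 μm
  Mass loss = 811.1 μm × 7.85 g/cm³ = 6367 g·m⁻²

D(13) = 6.37e+03 g·m⁻²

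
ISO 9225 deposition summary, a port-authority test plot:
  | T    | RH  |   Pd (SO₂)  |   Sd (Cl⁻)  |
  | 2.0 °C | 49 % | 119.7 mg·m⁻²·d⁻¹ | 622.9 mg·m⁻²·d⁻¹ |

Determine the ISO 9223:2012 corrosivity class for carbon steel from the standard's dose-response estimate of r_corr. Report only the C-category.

C3

carbon steel: f(T) = +0.150·(T−10) [T≤10 °C] = -1.2000
  Pd branch = 1.77·Pd^0.52·e^(0.02·RH+f) = 17.1 μm/a
  Cl⁻ term: 0.102·622.9^0.62·exp(0.033·49+0.04·2.0) = 30.07
  r_corr = 17.1 + 30.07 = 47.17 μm/a
ISO 9223 Table 2 (carbon steel): 25 < 47.2 ≤ 50 μm/a ⇒ C3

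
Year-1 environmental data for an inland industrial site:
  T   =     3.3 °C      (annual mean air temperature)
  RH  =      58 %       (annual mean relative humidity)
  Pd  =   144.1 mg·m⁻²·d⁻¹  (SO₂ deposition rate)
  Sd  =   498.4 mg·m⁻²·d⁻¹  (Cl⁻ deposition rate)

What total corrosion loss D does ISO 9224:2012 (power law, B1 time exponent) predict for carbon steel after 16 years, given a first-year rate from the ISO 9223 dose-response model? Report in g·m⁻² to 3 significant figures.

carbon steel: T≤10 °C ⇒ hinge +0.150·(3.3−10) = -1.0050
  sulphur-dioxide contribution → 27.4 μm/a
  chloride contribution → 37.12 μm/a
  total first-year rate 64.53 μm/a
Power-law: D(16) = r_corr · 16^0.523
  D(16) = 64.53 × 16^0.523 = 64.53 × 4.263 = 275.1 μm
  Mass loss = 275.1 μm × 7.85 g/cm³ = 2160 g·m⁻²

D(16) = 2.16e+03 g·m⁻²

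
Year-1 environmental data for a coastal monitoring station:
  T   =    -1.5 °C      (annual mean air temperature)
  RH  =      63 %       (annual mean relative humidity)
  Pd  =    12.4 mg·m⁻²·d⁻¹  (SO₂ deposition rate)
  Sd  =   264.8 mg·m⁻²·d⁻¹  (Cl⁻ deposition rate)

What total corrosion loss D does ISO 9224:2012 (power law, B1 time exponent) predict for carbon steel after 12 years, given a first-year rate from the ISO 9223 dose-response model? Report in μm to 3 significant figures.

carbon steel: T≤10 °C ⇒ hinge +0.150·(-1.5−10) = -1.7250
  Pd branch = 1.77·Pd^0.52·e^(0.02·RH+f) = 4.117 μm/a
  Cl⁻ term: 0.102·264.8^0.62·exp(0.033·63+0.04·-1.5) = 24.41
  r_corr = 4.117 + 24.41 = 28.53 μm/a
ISO 9224: D(t) = r_corr · t^b with b = 0.523 (carbon steel, B1)
  D(12) = 28.53 × 12^0.523 = 28.53 × 3.668 = 104.7 μm

D(12) = 105 μm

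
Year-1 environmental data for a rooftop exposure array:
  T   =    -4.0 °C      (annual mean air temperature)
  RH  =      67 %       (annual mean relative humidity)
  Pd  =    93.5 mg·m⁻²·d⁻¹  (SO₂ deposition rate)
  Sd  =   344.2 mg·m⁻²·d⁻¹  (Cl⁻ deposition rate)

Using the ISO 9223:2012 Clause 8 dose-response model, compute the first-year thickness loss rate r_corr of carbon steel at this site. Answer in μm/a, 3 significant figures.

r_corr = 38.4 μm/a

carbon steel: f(T) = +0.150·(T−10) [T≤10 °C] = -2.1000
  sulphur-dioxide contribution → 8.765 μm/a
  chloride contribution → 29.66 μm/a
  ⇒ r_corr(carbon steel) = 38.42 μm/a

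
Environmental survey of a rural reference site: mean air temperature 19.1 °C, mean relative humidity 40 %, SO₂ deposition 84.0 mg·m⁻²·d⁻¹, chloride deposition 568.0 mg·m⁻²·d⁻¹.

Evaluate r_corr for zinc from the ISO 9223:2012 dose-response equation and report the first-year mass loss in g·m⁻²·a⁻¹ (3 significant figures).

zinc: f(T) = -0.071·(T−10) [T>10 °C] = -0.6461
  SO₂ term: 0.0129·84.0^0.44·exp(0.046·40-0.6461) = 0.2991
  Sd branch = 0.0175·Sd^0.57·e^(0.008·RH+0.085·T) = 4.54 μm/a
  r_corr = 0.2991 + 4.54 = 4.839 μm/a
Convert to mass loss: 4.839 μm/a × 7.14 g/cm³ = 34.55 g·m⁻²·a⁻¹

r_corr = 34.6 g·m⁻²·a⁻¹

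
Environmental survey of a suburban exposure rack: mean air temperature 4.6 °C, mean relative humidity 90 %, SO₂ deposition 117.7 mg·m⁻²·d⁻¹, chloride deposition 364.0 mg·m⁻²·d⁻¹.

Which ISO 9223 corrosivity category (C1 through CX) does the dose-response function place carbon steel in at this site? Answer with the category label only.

carbon steel: temperature factor f = +0.150·(-5.4) = -0.8100
  SO₂ term: 1.77·117.7^0.52·exp(0.02·90-0.8100) = 56.85
  Sd branch = 0.102·Sd^0.62·e^(0.033·RH+0.04·T) = 92.52 μm/a
  sum: 56.85 + 92.52 → r_corr = 149.4 μm/a
149 μm/a falls in (80, 200] for carbon steel → category C5

C5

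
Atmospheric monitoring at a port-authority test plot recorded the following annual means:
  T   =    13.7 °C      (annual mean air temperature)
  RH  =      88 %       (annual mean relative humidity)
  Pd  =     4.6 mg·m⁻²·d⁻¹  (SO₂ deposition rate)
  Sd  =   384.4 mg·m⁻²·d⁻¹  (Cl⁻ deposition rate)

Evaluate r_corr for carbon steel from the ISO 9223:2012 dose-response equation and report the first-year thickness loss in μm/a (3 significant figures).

carbon steel: f(T) = -0.054·(T−10) [T>10 °C] = -0.1998
  Pd branch = 1.77·Pd^0.52·e^(0.02·RH+f) = 18.63 μm/a
  Sd branch = 0.102·Sd^0.62·e^(0.033·RH+0.04·T) = 128.9 μm/a
  sum: 18.63 + 128.9 → r_corr = 147.6 μm/a

r_corr = 148 μm/a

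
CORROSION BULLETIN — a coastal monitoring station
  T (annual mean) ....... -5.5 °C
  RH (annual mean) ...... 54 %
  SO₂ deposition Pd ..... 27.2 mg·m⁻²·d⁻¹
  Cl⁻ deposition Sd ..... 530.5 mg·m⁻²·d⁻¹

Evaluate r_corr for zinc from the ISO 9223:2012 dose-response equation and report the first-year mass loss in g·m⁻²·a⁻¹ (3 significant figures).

zinc: f(T) = +0.038·(T−10) [T≤10 °C] = -0.5890
  sulphur-dioxide contribution → 0.3671 μm/a
  chloride contribution → 0.6035 μm/a
  ⇒ r_corr(zinc) = 0.9706 μm/a
Convert to mass loss: 0.9706 μm/a × 7.14 g/cm³ = 6.93 g·m⁻²·a⁻¹

r_corr = 6.93 g·m⁻²·a⁻¹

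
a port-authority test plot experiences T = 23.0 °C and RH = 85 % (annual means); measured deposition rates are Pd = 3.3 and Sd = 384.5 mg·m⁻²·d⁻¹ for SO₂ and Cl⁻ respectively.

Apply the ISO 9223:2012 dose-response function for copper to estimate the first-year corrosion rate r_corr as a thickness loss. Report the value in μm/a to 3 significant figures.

copper: temperature factor f = -0.080·(13.0) = -1.0400
  Pd branch = 0.0053·Pd^0.26·e^(0.059·RH+f) = 0.385 μm/a
  Cl⁻ term: 0.01025·384.5^0.27·exp(0.036·85+0.049·23.0) = 3.365
  sum: 0.385 + 3.365 → r_corr = 3.75 μm/a

r_corr = 3.75 μm/a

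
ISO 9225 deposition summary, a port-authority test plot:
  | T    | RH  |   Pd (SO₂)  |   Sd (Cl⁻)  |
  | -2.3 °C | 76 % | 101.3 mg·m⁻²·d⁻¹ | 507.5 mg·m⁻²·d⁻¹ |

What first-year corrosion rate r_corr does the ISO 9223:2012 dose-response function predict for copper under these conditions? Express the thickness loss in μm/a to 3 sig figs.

copper: temperature factor f = +0.126·(-12.3) = -1.5498
  Pd branch = 0.0053·Pd^0.26·e^(0.059·RH+f) = 0.3312 μm/a
  Sd branch = 0.01025·Sd^0.27·e^(0.036·RH+0.049·T) = 0.7594 μm/a
  sum: 0.3312 + 0.7594 → r_corr = 1.091 μm/a

r_corr = 1.09 μm/a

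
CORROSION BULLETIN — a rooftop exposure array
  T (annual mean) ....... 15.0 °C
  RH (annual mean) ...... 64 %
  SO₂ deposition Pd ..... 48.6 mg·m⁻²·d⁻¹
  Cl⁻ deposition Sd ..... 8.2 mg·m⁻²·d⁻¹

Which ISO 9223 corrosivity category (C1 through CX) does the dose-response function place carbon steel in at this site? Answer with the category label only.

carbon steel: f(T) = -0.054·(T−10) [T>10 °C] = -0.2700
  sulphur-dioxide contribution → 36.62 μm/a
  chloride contribution → 5.662 μm/a
  ⇒ r_corr(carbon steel) = 42.28 μm/a
Category bounds: 25…50 μm/a bracket r_corr ⇒ C3

C3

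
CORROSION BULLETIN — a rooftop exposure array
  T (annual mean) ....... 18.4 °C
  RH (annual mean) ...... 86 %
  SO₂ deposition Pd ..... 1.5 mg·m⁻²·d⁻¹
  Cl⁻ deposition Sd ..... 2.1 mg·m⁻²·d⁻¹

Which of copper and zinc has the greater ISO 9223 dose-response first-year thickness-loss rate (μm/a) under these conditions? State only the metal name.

copper

copper: f(T) = -0.080·(T−10) [T>10 °C] = -0.6720
  SO₂ term: 0.0053·1.5^0.26·exp(0.059·86-0.6720) = 0.4806
  Cl⁻ term: 0.01025·2.1^0.27·exp(0.036·86+0.049·18.4) = 0.6821
  sum: 0.4806 + 0.6821 → r_corr = 1.163 μm/a
zinc: T>10 °C ⇒ hinge -0.071·(18.4−10) = -0.5964
  SO₂ term: 0.0129·1.5^0.44·exp(0.046·86-0.5964) = 0.4437
  Sd branch = 0.0175·Sd^0.57·e^(0.008·RH+0.085·T) = 0.2539 μm/a
  r_corr = 0.4437 + 0.2539 = 0.6977 μm/a
Ordering by μm/a: copper (1.16) > zinc (0.698)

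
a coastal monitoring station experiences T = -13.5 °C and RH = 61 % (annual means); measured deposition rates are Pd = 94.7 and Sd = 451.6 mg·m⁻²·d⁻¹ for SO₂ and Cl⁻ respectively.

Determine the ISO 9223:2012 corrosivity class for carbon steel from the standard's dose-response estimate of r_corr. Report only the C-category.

carbon steel: T≤10 °C ⇒ hinge +0.150·(-13.5−10) = -3.5250
  Pd branch = 1.77·Pd^0.52·e^(0.02·RH+f) = 1.882 μm/a
  Cl⁻ term: 0.102·451.6^0.62·exp(0.033·61+0.04·-13.5) = 19.69
  r_corr = 1.882 + 19.69 = 21.57 μm/a
21.6 μm/a falls in (1.3, 25] for carbon steel → category C2

C2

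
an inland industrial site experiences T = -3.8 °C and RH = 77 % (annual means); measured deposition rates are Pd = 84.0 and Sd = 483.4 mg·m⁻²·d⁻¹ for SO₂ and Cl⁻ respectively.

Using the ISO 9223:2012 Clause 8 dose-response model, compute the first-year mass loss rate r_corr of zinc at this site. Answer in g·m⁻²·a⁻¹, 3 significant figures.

zinc: f(T) = +0.038·(T−10) [T≤10 °C] = -0.5244
  sulphur-dioxide contribution → 1.853 μm/a
  chloride contribution → 0.795 μm/a
  ⇒ r_corr(zinc) = 2.648 μm/a
Convert to mass loss: 2.648 μm/a × 7.14 g/cm³ = 18.9 g·m⁻²·a⁻¹

r_corr = 18.9 g·m⁻²·a⁻¹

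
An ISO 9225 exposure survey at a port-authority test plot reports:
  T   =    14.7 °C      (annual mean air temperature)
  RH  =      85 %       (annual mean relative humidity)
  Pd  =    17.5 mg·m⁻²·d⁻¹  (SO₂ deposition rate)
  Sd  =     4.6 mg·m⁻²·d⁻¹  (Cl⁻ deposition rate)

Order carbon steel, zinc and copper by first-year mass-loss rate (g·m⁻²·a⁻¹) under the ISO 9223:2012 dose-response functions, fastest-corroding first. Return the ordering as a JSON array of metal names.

["carbon steel", "copper", "zinc"]

carbon steel: T>10 °C ⇒ hinge -0.054·(14.7−10) = -0.2538
  Pd branch = 1.77·Pd^0.52·e^(0.02·RH+f) = 33.3 μm/a
  Sd branch = 0.102·Sd^0.62·e^(0.033·RH+0.04·T) = 7.818 μm/a
  sum: 33.3 + 7.818 → r_corr = 41.12 μm/a
  mass loss = 41.12 μm/a × 7.85 g/cm³ = 322.8 g·m⁻²·a⁻¹
zinc: temperature factor f = -0.071·(4.7) = -0.3337
  Pd branch = 0.0129·Pd^0.44·e^(0.046·RH+f) = 1.624 μm/a
  Sd branch = 0.0175·Sd^0.57·e^(0.008·RH+0.085·T) = 0.2876 μm/a
  r_corr = 1.624 + 0.2876 = 1.912 μm/a
  mass loss = 1.912 μm/a × 7.14 g/cm³ = 13.65 g·m⁻²·a⁻¹
copper: temperature factor f = -0.080·(4.7) = -0.3760
  SO₂ term: 0.0053·17.5^0.26·exp(0.059·85-0.3760) = 1.154
  Sd branch = 0.01025·Sd^0.27·e^(0.036·RH+0.049·T) = 0.6783 μm/a
  sum: 1.154 + 0.6783 → r_corr = 1.832 μm/a
  mass loss = 1.832 μm/a × 8.96 g/cm³ = 16.42 g·m⁻²·a⁻¹
Ordering by g·m⁻²·a⁻¹: carbon steel (323) > copper (16.4) > zinc (13.7)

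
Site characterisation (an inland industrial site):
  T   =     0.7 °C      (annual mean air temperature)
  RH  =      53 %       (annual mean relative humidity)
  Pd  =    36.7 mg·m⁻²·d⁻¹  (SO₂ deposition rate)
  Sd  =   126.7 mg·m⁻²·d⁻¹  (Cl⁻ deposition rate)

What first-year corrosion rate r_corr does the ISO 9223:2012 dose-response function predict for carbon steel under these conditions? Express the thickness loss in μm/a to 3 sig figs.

carbon steel: f(T) = +0.150·(T−10) [T≤10 °C] = -1.3950
  SO₂ term: 1.77·36.7^0.52·exp(0.02·53-1.3950) = 8.243
  Cl⁻ term: 0.102·126.7^0.62·exp(0.033·53+0.04·0.7) = 12.14
  r_corr = 8.243 + 12.14 = 20.38 μm/a

r_corr = 20.4 μm/a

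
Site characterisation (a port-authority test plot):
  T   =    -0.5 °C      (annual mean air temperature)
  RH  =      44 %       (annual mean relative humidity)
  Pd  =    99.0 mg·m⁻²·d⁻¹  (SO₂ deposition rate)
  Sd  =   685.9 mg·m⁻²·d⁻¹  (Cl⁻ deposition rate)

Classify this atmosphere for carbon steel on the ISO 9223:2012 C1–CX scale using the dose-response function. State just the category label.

C3

carbon steel: f(T) = +0.150·(T−10) [T≤10 °C] = -1.5750
  sulphur-dioxide contribution → 9.635 μm/a
  chloride contribution → 24.49 μm/a
  total first-year rate 34.13 μm/a
34.1 μm/a falls in (25, 50] for carbon steel → category C3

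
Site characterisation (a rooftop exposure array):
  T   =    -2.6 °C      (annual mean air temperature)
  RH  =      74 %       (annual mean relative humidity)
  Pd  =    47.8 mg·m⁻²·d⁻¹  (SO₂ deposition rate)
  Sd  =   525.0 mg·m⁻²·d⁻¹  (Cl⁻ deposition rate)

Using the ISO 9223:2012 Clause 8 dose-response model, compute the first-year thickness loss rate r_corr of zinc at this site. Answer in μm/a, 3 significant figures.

r_corr = 2.22 μm/a

zinc: f(T) = +0.038·(T−10) [T≤10 °C] = -0.4788
  Pd branch = 0.0129·Pd^0.44·e^(0.046·RH+f) = 1.318 μm/a
  Cl⁻ term: 0.0175·525.0^0.57·exp(0.008·74+0.085·-2.6) = 0.9008
  sum: 1.318 + 0.9008 → r_corr = 2.219 μm/a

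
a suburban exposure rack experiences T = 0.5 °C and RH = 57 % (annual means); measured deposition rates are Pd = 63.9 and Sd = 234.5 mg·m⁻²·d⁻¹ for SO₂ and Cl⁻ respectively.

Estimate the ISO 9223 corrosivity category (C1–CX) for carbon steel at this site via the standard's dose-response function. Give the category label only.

C3

carbon steel: temperature factor f = +0.150·(-9.5) = -1.4250
  SO₂ term: 1.77·63.9^0.52·exp(0.02·57-1.4250) = 11.56
  Cl⁻ term: 0.102·234.5^0.62·exp(0.033·57+0.04·0.5) = 20.12
  sum: 11.56 + 20.12 → r_corr = 31.69 μm/a
Category bounds: 25…50 μm/a bracket r_corr ⇒ C3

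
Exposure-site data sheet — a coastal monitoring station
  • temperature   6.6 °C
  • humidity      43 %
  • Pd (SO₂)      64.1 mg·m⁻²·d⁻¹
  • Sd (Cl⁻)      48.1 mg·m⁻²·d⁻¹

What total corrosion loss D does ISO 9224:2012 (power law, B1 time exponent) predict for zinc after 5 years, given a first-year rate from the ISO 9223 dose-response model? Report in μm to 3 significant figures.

D(5) = 3.35 μm

zinc: T≤10 °C ⇒ hinge +0.038·(6.6−10) = -0.1292
  sulphur-dioxide contribution → 0.5111 μm/a
  chloride contribution → 0.3935 μm/a
  ⇒ r_corr(zinc) = 0.9046 μm/a
Long-term exponent b (ISO 9224 Table 2, B1) = 0.813
  D(5) = 0.9046 × 5^0.813 = 0.9046 × 3.701 = 3.347 μm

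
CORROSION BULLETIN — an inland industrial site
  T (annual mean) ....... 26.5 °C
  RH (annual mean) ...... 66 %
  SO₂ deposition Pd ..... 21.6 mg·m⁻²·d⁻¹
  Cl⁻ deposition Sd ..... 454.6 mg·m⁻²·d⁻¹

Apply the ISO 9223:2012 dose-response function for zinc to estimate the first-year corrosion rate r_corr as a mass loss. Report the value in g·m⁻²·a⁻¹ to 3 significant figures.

r_corr = 68.2 g·m⁻²·a⁻¹

zinc: f(T) = -0.071·(T−10) [T>10 °C] = -1.1715
  SO₂ term: 0.0129·21.6^0.44·exp(0.046·66-1.1715) = 0.3217
  Cl⁻ term: 0.0175·454.6^0.57·exp(0.008·66+0.085·26.5) = 9.235
  sum: 0.3217 + 9.235 → r_corr = 9.557 μm/a
Convert to mass loss: 9.557 μm/a × 7.14 g/cm³ = 68.24 g·m⁻²·a⁻¹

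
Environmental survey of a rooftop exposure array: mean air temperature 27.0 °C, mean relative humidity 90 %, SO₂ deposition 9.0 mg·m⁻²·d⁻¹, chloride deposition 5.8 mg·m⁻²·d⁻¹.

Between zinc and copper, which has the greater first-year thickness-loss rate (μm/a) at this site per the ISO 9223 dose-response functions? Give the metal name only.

zinc: f(T) = -0.071·(T−10) [T>10 °C] = -1.2070
  sulphur-dioxide contribution → 0.6372 μm/a
  chloride contribution → 0.9718 μm/a
  ⇒ r_corr(zinc) = 1.609 μm/a
copper: temperature factor f = -0.080·(17.0) = -1.3600
  sulphur-dioxide contribution → 0.4874 μm/a
  chloride contribution → 1.58 μm/a
  ⇒ r_corr(copper) = 2.067 μm/a
Ordering by μm/a: copper (2.07) > zinc (1.61)

copper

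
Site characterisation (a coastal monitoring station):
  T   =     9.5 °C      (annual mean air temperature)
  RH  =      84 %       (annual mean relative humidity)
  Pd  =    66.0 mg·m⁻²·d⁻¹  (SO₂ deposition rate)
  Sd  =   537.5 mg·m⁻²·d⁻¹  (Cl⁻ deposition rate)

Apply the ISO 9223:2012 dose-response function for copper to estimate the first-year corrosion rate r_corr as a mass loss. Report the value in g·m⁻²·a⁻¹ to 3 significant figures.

r_corr = 35.3 g·m⁻²·a⁻¹

copper: f(T) = +0.126·(T−10) [T≤10 °C] = -0.0630
  SO₂ term: 0.0053·66.0^0.26·exp(0.059·84-0.0630) = 2.101
  Sd branch = 0.01025·Sd^0.27·e^(0.036·RH+0.049·T) = 1.834 μm/a
  r_corr = 2.101 + 1.834 = 3.935 μm/a
Convert to mass loss: 3.935 μm/a × 8.96 g/cm³ = 35.25 g·m⁻²·a⁻¹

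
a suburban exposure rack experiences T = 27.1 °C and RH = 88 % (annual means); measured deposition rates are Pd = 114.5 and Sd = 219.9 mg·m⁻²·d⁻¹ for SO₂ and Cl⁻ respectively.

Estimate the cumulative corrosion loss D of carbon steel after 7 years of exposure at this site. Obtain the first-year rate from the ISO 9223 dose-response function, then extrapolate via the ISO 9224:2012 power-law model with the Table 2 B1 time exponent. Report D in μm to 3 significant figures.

carbon steel: f(T) = -0.054·(T−10) [T>10 °C] = -0.9234
  Pd branch = 1.77·Pd^0.52·e^(0.02·RH+f) = 48.07 μm/a
  Cl⁻ term: 0.102·219.9^0.62·exp(0.033·88+0.04·27.1) = 155.9
  sum: 48.07 + 155.9 → r_corr = 203.9 μm/a
ISO 9224: D(t) = r_corr · t^b with b = 0.523 (carbon steel, B1)
  D(7) = 203.9 × 7^0.523 = 203.9 × 2.767 = 564.3 μm

D(7) = 564 μm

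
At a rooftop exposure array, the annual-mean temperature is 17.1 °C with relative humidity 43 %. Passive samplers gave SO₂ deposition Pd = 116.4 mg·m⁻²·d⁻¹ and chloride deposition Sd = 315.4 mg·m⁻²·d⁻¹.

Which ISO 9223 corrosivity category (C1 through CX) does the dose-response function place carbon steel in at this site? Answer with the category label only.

C4

carbon steel: T>10 °C ⇒ hinge -0.054·(17.1−10) = -0.3834
  Pd branch = 1.77·Pd^0.52·e^(0.02·RH+f) = 33.83 μm/a
  Sd branch = 0.102·Sd^0.62·e^(0.033·RH+0.04·T) = 29.59 μm/a
  r_corr = 33.83 + 29.59 = 63.42 μm/a
ISO 9223 Table 2 (carbon steel): 50 < 63.4 ≤ 80 μm/a ⇒ C4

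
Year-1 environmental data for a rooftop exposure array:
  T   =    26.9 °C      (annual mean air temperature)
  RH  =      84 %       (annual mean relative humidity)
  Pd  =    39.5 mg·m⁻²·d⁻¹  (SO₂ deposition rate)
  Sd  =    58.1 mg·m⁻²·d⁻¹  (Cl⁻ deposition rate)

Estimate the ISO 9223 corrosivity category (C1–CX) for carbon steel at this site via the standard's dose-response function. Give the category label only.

carbon steel: f(T) = -0.054·(T−10) [T>10 °C] = -0.9126
  Pd branch = 1.77·Pd^0.52·e^(0.02·RH+f) = 25.79 μm/a
  Sd branch = 0.102·Sd^0.62·e^(0.033·RH+0.04·T) = 59.37 μm/a
  r_corr = 25.79 + 59.37 = 85.16 μm/a
85.2 μm/a falls in (80, 200] for carbon steel → category C5

C5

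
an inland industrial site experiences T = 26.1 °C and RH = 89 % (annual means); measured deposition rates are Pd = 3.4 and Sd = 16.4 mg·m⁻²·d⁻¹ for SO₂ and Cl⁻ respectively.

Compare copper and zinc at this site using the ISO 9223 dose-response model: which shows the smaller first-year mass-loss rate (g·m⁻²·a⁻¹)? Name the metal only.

zinc

copper: f(T) = -0.080·(T−10) [T>10 °C] = -1.2880
  SO₂ term: 0.0053·3.4^0.26·exp(0.059·89-1.2880) = 0.3833
  Cl⁻ term: 0.01025·16.4^0.27·exp(0.036·89+0.049·26.1) = 1.93
  r_corr = 0.3833 + 1.93 = 2.314 μm/a
  mass loss = 2.314 μm/a × 8.96 g/cm³ = 20.73 g·m⁻²·a⁻¹
zinc: T>10 °C ⇒ hinge -0.071·(26.1−10) = -1.1431
  SO₂ term: 0.0129·3.4^0.44·exp(0.046·89-1.1431) = 0.4227
  Sd branch = 0.0175·Sd^0.57·e^(0.008·RH+0.085·T) = 1.615 μm/a
  r_corr = 0.4227 + 1.615 = 2.038 μm/a
  mass loss = 2.038 μm/a × 7.14 g/cm³ = 14.55 g·m⁻²·a⁻¹
Ordering by g·m⁻²·a⁻¹: copper (20.7) > zinc (14.5)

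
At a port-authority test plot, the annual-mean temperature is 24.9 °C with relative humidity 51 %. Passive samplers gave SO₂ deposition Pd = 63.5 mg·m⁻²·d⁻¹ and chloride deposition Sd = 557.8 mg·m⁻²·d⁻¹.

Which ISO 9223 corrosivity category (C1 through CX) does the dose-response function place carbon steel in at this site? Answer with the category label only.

C5

carbon steel: f(T) = -0.054·(T−10) [T>10 °C] = -0.8046
  Pd branch = 1.77·Pd^0.52·e^(0.02·RH+f) = 19.01 μm/a
  Sd branch = 0.102·Sd^0.62·e^(0.033·RH+0.04·T) = 74.97 μm/a
  r_corr = 19.01 + 74.97 = 93.98 μm/a
94 μm/a falls in (80, 200] for carbon steel → category C5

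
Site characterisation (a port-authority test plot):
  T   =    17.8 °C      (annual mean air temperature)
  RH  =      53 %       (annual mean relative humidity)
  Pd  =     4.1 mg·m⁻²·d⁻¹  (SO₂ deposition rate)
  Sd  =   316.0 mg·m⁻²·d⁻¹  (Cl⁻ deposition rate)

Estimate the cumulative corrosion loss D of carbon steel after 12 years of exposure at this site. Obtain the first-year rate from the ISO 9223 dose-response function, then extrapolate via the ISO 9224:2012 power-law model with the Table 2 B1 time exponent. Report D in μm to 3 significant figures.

D(12) = 181 μm

carbon steel: T>10 °C ⇒ hinge -0.054·(17.8−10) = -0.4212
  SO₂ term: 1.77·4.1^0.52·exp(0.02·53-0.4212) = 6.983
  Sd branch = 0.102·Sd^0.62·e^(0.033·RH+0.04·T) = 42.38 μm/a
  r_corr = 6.983 + 42.38 = 49.37 μm/a
Long-term exponent b (ISO 9224 Table 2, B1) = 0.523
  D(12) = 49.37 × 12^0.523 = 49.37 × 3.668 = 181.1 μm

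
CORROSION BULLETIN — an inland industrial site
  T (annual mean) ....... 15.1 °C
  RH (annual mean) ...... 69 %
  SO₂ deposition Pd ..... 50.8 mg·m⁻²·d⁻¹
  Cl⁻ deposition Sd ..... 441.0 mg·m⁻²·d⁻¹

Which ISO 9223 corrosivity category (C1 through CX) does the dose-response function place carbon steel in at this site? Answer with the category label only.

C5

carbon steel: temperature factor f = -0.054·(5.1) = -0.2754
  Pd branch = 1.77·Pd^0.52·e^(0.02·RH+f) = 41.19 μm/a
  Sd branch = 0.102·Sd^0.62·e^(0.033·RH+0.04·T) = 79.31 μm/a
  sum: 41.19 + 79.31 → r_corr = 120.5 μm/a
121 μm/a falls in (80, 200] for carbon steel → category C5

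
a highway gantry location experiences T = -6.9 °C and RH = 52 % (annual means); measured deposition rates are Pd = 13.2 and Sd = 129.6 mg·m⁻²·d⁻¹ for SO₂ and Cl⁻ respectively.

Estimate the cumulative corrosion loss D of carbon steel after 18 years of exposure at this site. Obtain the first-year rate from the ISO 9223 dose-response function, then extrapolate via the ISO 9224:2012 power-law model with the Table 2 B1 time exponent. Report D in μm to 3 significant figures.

D(18) = 46.7 μm

carbon steel: f(T) = +0.150·(T−10) [T≤10 °C] = -2.5350
  SO₂ term: 1.77·13.2^0.52·exp(0.02·52-2.5350) = 1.518
  Cl⁻ term: 0.102·129.6^0.62·exp(0.033·52+0.04·-6.9) = 8.786
  r_corr = 1.518 + 8.786 = 10.3 μm/a
Power-law: D(18) = r_corr · 18^0.523
  D(18) = 10.3 × 18^0.523 = 10.3 × 4.534 = 46.72 μm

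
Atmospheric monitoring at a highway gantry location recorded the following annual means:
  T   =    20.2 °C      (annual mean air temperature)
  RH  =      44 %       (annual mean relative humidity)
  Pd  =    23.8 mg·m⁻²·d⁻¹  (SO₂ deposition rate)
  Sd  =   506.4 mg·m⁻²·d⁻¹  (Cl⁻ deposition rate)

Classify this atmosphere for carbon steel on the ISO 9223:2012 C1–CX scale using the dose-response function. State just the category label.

carbon steel: T>10 °C ⇒ hinge -0.054·(20.2−10) = -0.5508
  sulphur-dioxide contribution → 12.79 μm/a
  chloride contribution → 46.44 μm/a
  ⇒ r_corr(carbon steel) = 59.23 μm/a
59.2 μm/a falls in (50, 80] for carbon steel → category C4

C4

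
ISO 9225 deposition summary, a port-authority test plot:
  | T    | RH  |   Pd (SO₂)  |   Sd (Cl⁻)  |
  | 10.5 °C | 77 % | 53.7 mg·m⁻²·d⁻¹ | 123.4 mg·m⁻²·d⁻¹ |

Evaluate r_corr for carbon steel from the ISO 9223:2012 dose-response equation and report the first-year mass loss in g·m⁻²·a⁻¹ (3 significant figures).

carbon steel: f(T) = -0.054·(T−10) [T>10 °C] = -0.0270
  SO₂ term: 1.77·53.7^0.52·exp(0.02·77-0.0270) = 63.77
  Sd branch = 0.102·Sd^0.62·e^(0.033·RH+0.04·T) = 39.01 μm/a
  r_corr = 63.77 + 39.01 = 102.8 μm/a
Convert to mass loss: 102.8 μm/a × 7.85 g/cm³ = 806.8 g·m⁻²·a⁻¹

r_corr = 807 g·m⁻²·a⁻¹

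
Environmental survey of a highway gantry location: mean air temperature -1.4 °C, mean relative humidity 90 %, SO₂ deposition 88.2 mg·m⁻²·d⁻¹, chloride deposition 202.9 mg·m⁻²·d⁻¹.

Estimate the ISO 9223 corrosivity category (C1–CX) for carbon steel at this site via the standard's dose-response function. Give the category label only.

C4

carbon steel: temperature factor f = +0.150·(-11.4) = -1.7100
  SO₂ term: 1.77·88.2^0.52·exp(0.02·90-1.7100) = 19.89
  Sd branch = 0.102·Sd^0.62·e^(0.033·RH+0.04·T) = 50.66 μm/a
  sum: 19.89 + 50.66 → r_corr = 70.55 μm/a
Category bounds: 50…80 μm/a bracket r_corr ⇒ C4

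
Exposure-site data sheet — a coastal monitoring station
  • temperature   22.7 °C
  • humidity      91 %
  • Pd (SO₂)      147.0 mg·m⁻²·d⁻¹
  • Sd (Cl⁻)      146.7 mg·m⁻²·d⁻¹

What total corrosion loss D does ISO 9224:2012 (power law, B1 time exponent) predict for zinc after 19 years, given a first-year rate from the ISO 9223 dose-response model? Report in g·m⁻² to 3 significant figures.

D(19) = 577 g·m⁻²

zinc: temperature factor f = -0.071·(12.7) = -0.9017
  sulphur-dioxide contribution → 3.094 μm/a
  chloride contribution → 4.286 μm/a
  total first-year rate 7.38 μm/a
Long-term exponent b (ISO 9224 Table 2, B1) = 0.813
  D(19) = 7.38 × 19^0.813 = 7.38 × 10.96 = 80.85 μm
  Mass loss = 80.85 μm × 7.14 g/cm³ = 577.3 g·m⁻²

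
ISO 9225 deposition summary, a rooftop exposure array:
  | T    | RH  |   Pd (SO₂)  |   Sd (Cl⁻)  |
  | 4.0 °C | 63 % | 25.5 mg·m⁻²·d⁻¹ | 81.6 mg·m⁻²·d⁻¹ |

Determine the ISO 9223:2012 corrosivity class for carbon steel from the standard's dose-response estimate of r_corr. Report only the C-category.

carbon steel: temperature factor f = +0.150·(-6.0) = -0.9000
  sulphur-dioxide contribution → 13.67 μm/a
  chloride contribution → 14.66 μm/a
  total first-year rate 28.33 μm/a
Category bounds: 25…50 μm/a bracket r_corr ⇒ C3

C3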